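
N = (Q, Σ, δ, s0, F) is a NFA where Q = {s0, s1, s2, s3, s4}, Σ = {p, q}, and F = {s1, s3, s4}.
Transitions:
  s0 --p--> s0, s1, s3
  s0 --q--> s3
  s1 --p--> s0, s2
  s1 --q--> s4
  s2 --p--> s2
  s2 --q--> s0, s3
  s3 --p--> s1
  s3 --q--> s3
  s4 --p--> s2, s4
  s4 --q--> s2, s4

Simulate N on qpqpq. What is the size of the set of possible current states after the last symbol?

Start: {s0}
read q: {s3}
read p: {s1}
read q: {s4}
read p: {s2, s4}
read q: {s0, s2, s3, s4}
Final reachable set {s0, s2, s3, s4} has 4 states.

4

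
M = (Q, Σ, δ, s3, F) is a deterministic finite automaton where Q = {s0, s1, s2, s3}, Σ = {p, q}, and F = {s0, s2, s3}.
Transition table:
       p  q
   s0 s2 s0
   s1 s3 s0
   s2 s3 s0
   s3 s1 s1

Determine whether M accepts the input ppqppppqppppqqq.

accepted

s3 --p--> s1
s1 --p--> s3
s3 --q--> s1
s1 --p--> s3
s3 --p--> s1
s1 --p--> s3
s3 --p--> s1
s1 --q--> s0
s0 --p--> s2
s2 --p--> s3
s3 --p--> s1
s1 --p--> s3
s3 --q--> s1
s1 --q--> s0
s0 --q--> s0
End in state s0, which is an accepting state.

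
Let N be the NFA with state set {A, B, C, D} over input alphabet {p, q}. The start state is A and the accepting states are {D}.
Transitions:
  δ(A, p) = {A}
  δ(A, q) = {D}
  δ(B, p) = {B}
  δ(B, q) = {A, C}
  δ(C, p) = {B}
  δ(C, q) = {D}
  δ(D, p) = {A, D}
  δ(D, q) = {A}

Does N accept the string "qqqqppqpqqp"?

Start: {A}
read q: {D}
read q: {A}
read q: {D}
read q: {A}
read p: {A}
read p: {A}
read q: {D}
read p: {A, D}
read q: {A, D}
read q: {A, D}
read p: {A, D}
Reachable ∩ accepting = {D} — nonempty.

accepted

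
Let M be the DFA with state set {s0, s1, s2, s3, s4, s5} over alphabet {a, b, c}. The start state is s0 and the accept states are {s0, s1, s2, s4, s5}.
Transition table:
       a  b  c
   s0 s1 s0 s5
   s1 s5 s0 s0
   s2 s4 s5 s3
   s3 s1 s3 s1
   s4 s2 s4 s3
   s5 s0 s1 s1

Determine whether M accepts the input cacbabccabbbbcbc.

s0 --c--> s5
s5 --a--> s0
s0 --c--> s5
s5 --b--> s1
s1 --a--> s5
s5 --b--> s1
s1 --c--> s0
s0 --c--> s5
s5 --a--> s0
s0 --b--> s0
s0 --b--> s0
s0 --b--> s0
s0 --b--> s0
s0 --c--> s5
s5 --b--> s1
s1 --c--> s0
End in state s0, which is an accepting state.

accepted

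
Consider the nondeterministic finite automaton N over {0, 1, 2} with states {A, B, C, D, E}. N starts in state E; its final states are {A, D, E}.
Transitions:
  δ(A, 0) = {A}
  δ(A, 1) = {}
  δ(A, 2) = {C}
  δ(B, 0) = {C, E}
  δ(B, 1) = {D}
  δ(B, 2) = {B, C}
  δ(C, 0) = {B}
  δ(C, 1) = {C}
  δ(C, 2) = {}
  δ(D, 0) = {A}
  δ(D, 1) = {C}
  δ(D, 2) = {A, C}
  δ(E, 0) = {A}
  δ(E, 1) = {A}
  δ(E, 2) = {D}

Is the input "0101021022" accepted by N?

rejected

Start: {E}
read 0: {A}
read 1: {}
The reachable set is empty and stays empty for the remaining 8 symbols.
Reachable ∩ accepting = {} — empty.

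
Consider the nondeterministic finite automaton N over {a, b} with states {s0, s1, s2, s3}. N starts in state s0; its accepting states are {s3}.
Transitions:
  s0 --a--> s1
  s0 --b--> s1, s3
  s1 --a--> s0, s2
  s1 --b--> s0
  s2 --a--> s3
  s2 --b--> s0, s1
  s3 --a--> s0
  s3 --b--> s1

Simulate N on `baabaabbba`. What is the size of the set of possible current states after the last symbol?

3

Start: {s0}
read b: {s1, s3}
read a: {s0, s2}
read a: {s1, s3}
read b: {s0, s1}
read a: {s0, s1, s2}
read a: {s0, s1, s2, s3}
read b: {s0, s1, s3}
read b: {s0, s1, s3}
read b: {s0, s1, s3}
read a: {s0, s1, s2}
Final reachable set {s0, s1, s2} has 3 states.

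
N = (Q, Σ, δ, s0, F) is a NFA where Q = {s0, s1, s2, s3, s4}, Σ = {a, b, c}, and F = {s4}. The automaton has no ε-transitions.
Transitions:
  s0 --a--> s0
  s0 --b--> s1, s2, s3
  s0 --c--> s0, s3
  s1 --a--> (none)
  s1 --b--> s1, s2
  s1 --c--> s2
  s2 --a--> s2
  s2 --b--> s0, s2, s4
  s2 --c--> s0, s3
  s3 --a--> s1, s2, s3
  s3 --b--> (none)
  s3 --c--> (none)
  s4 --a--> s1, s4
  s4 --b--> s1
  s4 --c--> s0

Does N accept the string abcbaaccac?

Start: {s0}
read a: {s0}
read b: {s1, s2, s3}
read c: {s0, s2, s3}
read b: {s0, s1, s2, s3, s4}
read a: {s0, s1, s2, s3, s4}
read a: {s0, s1, s2, s3, s4}
read c: {s0, s2, s3}
read c: {s0, s3}
read a: {s0, s1, s2, s3}
read c: {s0, s2, s3}
Reachable ∩ accepting = {} — empty.

rejected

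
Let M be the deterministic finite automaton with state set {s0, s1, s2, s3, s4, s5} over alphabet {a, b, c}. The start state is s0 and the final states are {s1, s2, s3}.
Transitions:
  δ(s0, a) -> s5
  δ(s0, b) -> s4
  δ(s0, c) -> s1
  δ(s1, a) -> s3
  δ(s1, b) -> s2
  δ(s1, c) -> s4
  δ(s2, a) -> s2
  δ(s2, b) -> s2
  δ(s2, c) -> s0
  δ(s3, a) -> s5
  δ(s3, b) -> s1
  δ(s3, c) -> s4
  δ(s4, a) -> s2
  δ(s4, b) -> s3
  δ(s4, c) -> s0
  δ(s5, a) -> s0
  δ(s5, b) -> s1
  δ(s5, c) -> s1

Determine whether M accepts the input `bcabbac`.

rejected

s0 --b--> s4
s4 --c--> s0
s0 --a--> s5
s5 --b--> s1
s1 --b--> s2
s2 --a--> s2
s2 --c--> s0
End in state s0, which is not an accepting state.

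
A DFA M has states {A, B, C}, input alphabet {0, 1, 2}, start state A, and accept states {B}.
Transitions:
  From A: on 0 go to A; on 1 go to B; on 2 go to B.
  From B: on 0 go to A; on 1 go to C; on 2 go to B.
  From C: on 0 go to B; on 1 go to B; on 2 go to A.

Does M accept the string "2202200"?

A --2--> B
B --2--> B
B --0--> A
A --2--> B
B --2--> B
B --0--> A
A --0--> A
End in state A, which is not an accepting state.

rejected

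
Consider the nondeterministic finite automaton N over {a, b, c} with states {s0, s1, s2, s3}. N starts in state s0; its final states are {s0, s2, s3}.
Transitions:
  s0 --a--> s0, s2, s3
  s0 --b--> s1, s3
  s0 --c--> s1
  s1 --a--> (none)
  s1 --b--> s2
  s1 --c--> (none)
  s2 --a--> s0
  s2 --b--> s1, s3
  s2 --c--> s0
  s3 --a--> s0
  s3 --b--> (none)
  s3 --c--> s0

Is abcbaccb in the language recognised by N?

rejected

Start: {s0}
read a: {s0, s2, s3}
read b: {s1, s3}
read c: {s0}
read b: {s1, s3}
read a: {s0}
read c: {s1}
read c: {}
The reachable set is empty and stays empty for the remaining 1 symbol.
Reachable ∩ accepting = {} — empty.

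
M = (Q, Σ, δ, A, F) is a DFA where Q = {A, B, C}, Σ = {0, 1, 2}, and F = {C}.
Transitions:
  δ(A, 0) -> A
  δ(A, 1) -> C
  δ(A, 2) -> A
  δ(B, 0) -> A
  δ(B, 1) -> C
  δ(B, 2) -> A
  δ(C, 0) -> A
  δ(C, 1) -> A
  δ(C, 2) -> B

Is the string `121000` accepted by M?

rejected

A --1--> C
C --2--> B
B --1--> C
C --0--> A
A --0--> A
A --0--> A
End in state A, which is not an accepting state.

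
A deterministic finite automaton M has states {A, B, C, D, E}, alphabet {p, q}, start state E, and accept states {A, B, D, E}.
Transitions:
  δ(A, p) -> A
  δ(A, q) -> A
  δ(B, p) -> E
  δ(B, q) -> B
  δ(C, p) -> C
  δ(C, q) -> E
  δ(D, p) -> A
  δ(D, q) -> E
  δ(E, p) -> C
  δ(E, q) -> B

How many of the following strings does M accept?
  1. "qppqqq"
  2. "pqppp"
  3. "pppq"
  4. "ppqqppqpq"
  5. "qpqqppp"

"qppqqq": accepted
"pqppp": rejected
"pppq": accepted
"ppqqppqpq": accepted
"qpqqppp": rejected

3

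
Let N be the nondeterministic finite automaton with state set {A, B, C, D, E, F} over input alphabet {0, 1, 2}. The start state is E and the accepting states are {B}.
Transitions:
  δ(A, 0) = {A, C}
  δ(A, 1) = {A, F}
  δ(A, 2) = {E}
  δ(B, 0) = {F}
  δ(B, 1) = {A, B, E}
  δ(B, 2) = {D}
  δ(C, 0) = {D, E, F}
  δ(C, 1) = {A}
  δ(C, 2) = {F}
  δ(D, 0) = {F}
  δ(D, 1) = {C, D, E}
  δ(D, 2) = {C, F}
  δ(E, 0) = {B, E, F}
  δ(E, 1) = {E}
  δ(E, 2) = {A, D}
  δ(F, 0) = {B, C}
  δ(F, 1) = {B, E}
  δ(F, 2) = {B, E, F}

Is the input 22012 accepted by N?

rejected

Start: {E}
read 2: {A, D}
read 2: {C, E, F}
read 0: {B, C, D, E, F}
read 1: {A, B, C, D, E}
read 2: {A, C, D, E, F}
Reachable ∩ accepting = {} — empty.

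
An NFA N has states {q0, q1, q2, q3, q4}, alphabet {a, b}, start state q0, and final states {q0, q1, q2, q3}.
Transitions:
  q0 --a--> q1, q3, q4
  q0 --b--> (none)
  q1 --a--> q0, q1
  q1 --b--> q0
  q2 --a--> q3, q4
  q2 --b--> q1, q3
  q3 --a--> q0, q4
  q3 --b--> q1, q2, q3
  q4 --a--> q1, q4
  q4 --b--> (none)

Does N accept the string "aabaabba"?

rejected

Start: {q0}
read a: {q1, q3, q4}
read a: {q0, q1, q4}
read b: {q0}
read a: {q1, q3, q4}
read a: {q0, q1, q4}
read b: {q0}
read b: {}
The reachable set is empty and stays empty for the remaining 1 symbol.
Reachable ∩ accepting = {} — empty.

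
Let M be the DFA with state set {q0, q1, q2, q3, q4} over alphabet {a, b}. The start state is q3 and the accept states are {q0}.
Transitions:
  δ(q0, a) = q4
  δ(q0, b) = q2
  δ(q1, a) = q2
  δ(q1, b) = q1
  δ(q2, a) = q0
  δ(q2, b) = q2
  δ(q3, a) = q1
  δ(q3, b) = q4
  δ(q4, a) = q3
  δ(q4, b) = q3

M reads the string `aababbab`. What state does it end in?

q2

q3 --a--> q1
q1 --a--> q2
q2 --b--> q2
q2 --a--> q0
q0 --b--> q2
q2 --b--> q2
q2 --a--> q0
q0 --b--> q2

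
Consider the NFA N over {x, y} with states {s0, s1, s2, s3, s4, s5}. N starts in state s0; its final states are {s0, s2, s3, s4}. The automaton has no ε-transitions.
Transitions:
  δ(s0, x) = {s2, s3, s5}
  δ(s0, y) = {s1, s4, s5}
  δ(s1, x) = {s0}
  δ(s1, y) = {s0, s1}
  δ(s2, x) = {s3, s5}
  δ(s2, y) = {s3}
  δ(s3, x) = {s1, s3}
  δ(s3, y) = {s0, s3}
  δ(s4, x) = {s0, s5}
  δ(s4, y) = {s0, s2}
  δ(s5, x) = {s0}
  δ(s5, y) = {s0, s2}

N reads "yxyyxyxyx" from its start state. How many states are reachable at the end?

Start: {s0}
read y: {s1, s4, s5}
read x: {s0, s5}
read y: {s0, s1, s2, s4, s5}
read y: {s0, s1, s2, s3, s4, s5}
read x: {s0, s1, s2, s3, s5}
read y: {s0, s1, s2, s3, s4, s5}
read x: {s0, s1, s2, s3, s5}
read y: {s0, s1, s2, s3, s4, s5}
read x: {s0, s1, s2, s3, s5}
Final reachable set {s0, s1, s2, s3, s5} has 5 states.

5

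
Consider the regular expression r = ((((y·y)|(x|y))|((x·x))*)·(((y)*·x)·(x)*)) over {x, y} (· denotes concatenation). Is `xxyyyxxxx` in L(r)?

Split as xx·yyyxxxx: (((y·y)|(x|y))|((x·x))*) matches xx and (((y)*·x)·(x)*) matches yyyxxxx.

yes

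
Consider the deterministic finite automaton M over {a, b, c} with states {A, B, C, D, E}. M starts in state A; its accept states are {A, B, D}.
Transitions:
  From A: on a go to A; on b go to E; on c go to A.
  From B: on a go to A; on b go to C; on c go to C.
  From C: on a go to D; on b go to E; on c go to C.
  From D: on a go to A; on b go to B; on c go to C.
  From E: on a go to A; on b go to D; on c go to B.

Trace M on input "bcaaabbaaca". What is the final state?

A

A --b--> E
E --c--> B
B --a--> A
A --a--> A
A --a--> A
A --b--> E
E --b--> D
D --a--> A
A --a--> A
A --c--> A
A --a--> A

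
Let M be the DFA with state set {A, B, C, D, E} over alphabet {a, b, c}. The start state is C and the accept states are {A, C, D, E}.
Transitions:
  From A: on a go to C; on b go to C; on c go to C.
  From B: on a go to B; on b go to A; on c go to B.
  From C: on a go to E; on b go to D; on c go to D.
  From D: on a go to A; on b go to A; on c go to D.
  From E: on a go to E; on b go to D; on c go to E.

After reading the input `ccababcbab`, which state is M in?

C --c--> D
D --c--> D
D --a--> A
A --b--> C
C --a--> E
E --b--> D
D --c--> D
D --b--> A
A --a--> C
C --b--> D

D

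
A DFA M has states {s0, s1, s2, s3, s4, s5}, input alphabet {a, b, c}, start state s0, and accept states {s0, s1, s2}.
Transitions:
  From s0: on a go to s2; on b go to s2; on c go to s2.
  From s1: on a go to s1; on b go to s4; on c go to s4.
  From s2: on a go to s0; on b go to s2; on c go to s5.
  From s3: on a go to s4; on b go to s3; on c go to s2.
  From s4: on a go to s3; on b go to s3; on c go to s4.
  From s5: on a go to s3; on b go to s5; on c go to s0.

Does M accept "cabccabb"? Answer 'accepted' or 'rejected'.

accepted

s0 --c--> s2
s2 --a--> s0
s0 --b--> s2
s2 --c--> s5
s5 --c--> s0
s0 --a--> s2
s2 --b--> s2
s2 --b--> s2
End in state s2, which is an accepting state.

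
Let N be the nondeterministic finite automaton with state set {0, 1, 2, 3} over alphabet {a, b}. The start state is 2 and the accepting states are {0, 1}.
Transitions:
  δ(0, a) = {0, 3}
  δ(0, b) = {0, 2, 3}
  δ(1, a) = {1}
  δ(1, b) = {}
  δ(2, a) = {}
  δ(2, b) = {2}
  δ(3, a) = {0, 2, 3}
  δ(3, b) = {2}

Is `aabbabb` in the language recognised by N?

Start: {2}
read a: {}
The reachable set is empty and stays empty for the remaining 6 symbols.
Reachable ∩ accepting = {} — empty.

rejected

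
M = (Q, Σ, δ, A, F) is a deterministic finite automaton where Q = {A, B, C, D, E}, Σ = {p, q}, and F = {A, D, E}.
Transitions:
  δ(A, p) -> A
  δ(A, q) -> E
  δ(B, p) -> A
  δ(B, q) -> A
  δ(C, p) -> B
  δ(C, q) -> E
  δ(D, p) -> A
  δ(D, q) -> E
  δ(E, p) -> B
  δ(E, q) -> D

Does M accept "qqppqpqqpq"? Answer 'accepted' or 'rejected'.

A --q--> E
E --q--> D
D --p--> A
A --p--> A
A --q--> E
E --p--> B
B --q--> A
A --q--> E
E --p--> B
B --q--> A
End in state A, which is an accepting state.

accepted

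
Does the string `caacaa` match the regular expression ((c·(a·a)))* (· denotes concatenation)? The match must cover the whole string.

Split into 2 pieces caa · caa; each matches (c·(a·a)).

yes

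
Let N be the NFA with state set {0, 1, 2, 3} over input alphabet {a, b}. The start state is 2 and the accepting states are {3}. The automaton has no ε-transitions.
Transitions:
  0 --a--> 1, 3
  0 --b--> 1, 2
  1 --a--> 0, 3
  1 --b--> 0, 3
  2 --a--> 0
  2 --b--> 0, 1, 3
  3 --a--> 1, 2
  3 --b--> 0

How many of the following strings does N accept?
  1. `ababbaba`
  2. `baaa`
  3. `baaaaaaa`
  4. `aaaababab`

`ababbaba`: accepted
`baaa`: accepted
`baaaaaaa`: accepted
`aaaababab`: accepted

4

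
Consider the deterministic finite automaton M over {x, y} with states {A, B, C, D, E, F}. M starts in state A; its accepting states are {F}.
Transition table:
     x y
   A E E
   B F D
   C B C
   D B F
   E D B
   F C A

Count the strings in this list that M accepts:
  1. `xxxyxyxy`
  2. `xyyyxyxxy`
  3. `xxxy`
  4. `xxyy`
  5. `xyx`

`xxxyxyxy`: rejected
`xyyyxyxxy`: rejected
`xxxy`: rejected
`xxyy`: rejected
`xyx`: accepted

1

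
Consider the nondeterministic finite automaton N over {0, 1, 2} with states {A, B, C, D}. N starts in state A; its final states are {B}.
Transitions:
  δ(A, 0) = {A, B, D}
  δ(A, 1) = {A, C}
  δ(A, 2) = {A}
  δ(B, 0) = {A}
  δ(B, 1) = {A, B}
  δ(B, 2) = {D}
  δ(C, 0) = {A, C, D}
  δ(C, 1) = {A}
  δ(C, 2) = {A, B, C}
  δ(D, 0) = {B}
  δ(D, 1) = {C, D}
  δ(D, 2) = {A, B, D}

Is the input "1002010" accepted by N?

accepted

Start: {A}
read 1: {A, C}
read 0: {A, B, C, D}
read 0: {A, B, C, D}
read 2: {A, B, C, D}
read 0: {A, B, C, D}
read 1: {A, B, C, D}
read 0: {A, B, C, D}
Reachable ∩ accepting = {B} — nonempty.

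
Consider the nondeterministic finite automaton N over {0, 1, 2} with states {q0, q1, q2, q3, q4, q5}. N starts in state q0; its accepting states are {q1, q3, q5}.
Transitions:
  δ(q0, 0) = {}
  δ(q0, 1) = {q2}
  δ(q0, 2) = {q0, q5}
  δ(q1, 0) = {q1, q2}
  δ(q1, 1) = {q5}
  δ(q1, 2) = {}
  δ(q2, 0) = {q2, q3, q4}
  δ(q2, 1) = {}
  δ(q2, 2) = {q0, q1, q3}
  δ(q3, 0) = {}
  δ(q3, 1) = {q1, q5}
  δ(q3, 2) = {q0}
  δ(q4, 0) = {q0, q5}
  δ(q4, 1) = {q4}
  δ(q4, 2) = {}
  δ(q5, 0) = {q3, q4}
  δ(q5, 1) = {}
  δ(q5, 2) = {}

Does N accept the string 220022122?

accepted

Start: {q0}
read 2: {q0, q5}
read 2: {q0, q5}
read 0: {q3, q4}
read 0: {q0, q5}
read 2: {q0, q5}
read 2: {q0, q5}
read 1: {q2}
read 2: {q0, q1, q3}
read 2: {q0, q5}
Reachable ∩ accepting = {q5} — nonempty.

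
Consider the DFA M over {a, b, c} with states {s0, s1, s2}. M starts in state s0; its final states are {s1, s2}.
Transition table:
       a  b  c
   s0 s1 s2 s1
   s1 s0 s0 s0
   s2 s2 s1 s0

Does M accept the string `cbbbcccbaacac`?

s0 --c--> s1
s1 --b--> s0
s0 --b--> s2
s2 --b--> s1
s1 --c--> s0
s0 --c--> s1
s1 --c--> s0
s0 --b--> s2
s2 --a--> s2
s2 --a--> s2
s2 --c--> s0
s0 --a--> s1
s1 --c--> s0
End in state s0, which is not an accepting state.

rejected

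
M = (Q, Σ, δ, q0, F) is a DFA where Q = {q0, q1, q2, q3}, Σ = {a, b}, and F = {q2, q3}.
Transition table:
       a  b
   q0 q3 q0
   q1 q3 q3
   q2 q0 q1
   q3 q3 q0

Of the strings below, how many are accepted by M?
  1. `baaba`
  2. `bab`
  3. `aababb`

1

`baaba`: accepted
`bab`: rejected
`aababb`: rejected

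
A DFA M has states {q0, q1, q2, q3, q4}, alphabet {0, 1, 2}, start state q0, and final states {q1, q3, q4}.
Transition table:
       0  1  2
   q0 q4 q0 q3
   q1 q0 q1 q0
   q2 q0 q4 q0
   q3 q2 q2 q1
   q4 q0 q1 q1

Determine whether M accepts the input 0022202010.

q0 --0--> q4
q4 --0--> q0
q0 --2--> q3
q3 --2--> q1
q1 --2--> q0
q0 --0--> q4
q4 --2--> q1
q1 --0--> q0
q0 --1--> q0
q0 --0--> q4
End in state q4, which is an accepting state.

accepted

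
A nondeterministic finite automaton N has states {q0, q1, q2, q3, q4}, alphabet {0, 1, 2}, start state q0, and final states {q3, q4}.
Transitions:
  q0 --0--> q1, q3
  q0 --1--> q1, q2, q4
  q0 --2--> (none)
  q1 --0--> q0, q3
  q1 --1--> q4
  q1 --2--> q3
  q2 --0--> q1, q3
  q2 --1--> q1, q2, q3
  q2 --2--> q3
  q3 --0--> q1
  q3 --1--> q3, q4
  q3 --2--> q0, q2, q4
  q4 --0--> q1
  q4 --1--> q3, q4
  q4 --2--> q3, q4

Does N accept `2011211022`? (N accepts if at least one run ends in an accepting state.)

rejected

Start: {q0}
read 2: {}
The reachable set is empty and stays empty for the remaining 9 symbols.
Reachable ∩ accepting = {} — empty.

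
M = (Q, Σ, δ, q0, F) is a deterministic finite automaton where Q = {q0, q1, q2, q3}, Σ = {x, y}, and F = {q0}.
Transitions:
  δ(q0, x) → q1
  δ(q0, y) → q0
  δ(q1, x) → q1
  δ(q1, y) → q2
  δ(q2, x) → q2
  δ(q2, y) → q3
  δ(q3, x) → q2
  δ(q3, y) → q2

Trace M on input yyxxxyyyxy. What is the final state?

q0 --y--> q0
q0 --y--> q0
q0 --x--> q1
q1 --x--> q1
q1 --x--> q1
q1 --y--> q2
q2 --y--> q3
q3 --y--> q2
q2 --x--> q2
q2 --y--> q3

q3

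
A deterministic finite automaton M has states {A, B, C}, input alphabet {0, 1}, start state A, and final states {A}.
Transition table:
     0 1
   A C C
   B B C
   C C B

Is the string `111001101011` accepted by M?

A --1--> C
C --1--> B
B --1--> C
C --0--> C
C --0--> C
C --1--> B
B --1--> C
C --0--> C
C --1--> B
B --0--> B
B --1--> C
C --1--> B
End in state B, which is not an accepting state.

rejected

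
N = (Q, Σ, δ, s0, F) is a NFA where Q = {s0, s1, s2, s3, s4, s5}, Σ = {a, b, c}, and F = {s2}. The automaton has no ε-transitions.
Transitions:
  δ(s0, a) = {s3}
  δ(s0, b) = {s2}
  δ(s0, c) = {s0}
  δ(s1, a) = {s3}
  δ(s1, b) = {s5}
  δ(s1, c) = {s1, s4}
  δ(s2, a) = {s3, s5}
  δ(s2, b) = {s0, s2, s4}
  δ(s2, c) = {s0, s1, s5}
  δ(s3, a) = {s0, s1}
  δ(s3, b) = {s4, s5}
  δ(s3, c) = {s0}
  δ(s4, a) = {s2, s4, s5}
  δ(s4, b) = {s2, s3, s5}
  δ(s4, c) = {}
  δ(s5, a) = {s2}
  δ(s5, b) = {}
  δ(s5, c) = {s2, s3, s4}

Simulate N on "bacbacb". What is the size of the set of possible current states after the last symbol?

5

Start: {s0}
read b: {s2}
read a: {s3, s5}
read c: {s0, s2, s3, s4}
read b: {s0, s2, s3, s4, s5}
read a: {s0, s1, s2, s3, s4, s5}
read c: {s0, s1, s2, s3, s4, s5}
read b: {s0, s2, s3, s4, s5}
Final reachable set {s0, s2, s3, s4, s5} has 5 states.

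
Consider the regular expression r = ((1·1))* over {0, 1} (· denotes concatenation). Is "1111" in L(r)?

Split into 2 pieces 11 · 11; each matches (1·1).

yes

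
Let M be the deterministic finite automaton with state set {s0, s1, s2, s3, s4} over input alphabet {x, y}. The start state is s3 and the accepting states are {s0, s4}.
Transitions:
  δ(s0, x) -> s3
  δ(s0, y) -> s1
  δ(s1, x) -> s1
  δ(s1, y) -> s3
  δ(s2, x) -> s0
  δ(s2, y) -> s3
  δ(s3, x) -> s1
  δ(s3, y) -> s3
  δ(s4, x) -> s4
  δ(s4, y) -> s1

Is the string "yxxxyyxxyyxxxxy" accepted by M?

rejected

s3 --y--> s3
s3 --x--> s1
s1 --x--> s1
s1 --x--> s1
s1 --y--> s3
s3 --y--> s3
s3 --x--> s1
s1 --x--> s1
s1 --y--> s3
s3 --y--> s3
s3 --x--> s1
s1 --x--> s1
s1 --x--> s1
s1 --x--> s1
s1 --y--> s3
End in state s3, which is not an accepting state.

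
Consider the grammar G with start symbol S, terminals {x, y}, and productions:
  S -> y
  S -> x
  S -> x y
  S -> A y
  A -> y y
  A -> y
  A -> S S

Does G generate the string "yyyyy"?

S ⇒ Ay ⇒ SSy ⇒ ySy ⇒ yAyy ⇒ yyyyy

yes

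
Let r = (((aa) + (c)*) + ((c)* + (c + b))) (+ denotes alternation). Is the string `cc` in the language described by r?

The left alternative ((aa)+(c)*) matches cc.

yes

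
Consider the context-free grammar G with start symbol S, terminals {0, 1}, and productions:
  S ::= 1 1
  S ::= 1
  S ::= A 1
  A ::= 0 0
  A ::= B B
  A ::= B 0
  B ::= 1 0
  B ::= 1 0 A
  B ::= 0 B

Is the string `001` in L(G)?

S ⇒ A1 ⇒ 001

yes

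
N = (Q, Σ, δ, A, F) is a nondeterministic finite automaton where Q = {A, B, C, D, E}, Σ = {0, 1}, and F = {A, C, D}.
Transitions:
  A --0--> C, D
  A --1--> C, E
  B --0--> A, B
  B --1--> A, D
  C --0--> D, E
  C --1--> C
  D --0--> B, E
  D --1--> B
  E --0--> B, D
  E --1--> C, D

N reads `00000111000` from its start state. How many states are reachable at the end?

5

Start: {A}
read 0: {C, D}
read 0: {B, D, E}
read 0: {A, B, D, E}
read 0: {A, B, C, D, E}
read 0: {A, B, C, D, E}
read 1: {A, B, C, D, E}
read 1: {A, B, C, D, E}
read 1: {A, B, C, D, E}
read 0: {A, B, C, D, E}
read 0: {A, B, C, D, E}
read 0: {A, B, C, D, E}
Final reachable set {A, B, C, D, E} has 5 states.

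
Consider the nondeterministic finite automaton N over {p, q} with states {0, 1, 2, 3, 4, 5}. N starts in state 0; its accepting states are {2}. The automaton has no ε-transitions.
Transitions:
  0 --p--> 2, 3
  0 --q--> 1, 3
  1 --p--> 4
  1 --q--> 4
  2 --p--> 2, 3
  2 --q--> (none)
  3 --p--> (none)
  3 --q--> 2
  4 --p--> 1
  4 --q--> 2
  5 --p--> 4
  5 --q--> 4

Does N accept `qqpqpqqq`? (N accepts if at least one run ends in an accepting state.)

Start: {0}
read q: {1, 3}
read q: {2, 4}
read p: {1, 2, 3}
read q: {2, 4}
read p: {1, 2, 3}
read q: {2, 4}
read q: {2}
read q: {}
Reachable ∩ accepting = {} — empty.

rejected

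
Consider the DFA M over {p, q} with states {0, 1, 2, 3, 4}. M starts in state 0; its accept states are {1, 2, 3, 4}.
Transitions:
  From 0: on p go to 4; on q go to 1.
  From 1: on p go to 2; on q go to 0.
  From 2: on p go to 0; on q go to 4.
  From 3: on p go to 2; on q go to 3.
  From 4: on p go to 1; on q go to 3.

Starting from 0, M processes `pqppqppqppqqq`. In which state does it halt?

0 --p--> 4
4 --q--> 3
3 --p--> 2
2 --p--> 0
0 --q--> 1
1 --p--> 2
2 --p--> 0
0 --q--> 1
1 --p--> 2
2 --p--> 0
0 --q--> 1
1 --q--> 0
0 --q--> 1

1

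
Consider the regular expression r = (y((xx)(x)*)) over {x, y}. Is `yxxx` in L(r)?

yes

Split as y·xxx: y matches y and ((xx)(x)*) matches xxx.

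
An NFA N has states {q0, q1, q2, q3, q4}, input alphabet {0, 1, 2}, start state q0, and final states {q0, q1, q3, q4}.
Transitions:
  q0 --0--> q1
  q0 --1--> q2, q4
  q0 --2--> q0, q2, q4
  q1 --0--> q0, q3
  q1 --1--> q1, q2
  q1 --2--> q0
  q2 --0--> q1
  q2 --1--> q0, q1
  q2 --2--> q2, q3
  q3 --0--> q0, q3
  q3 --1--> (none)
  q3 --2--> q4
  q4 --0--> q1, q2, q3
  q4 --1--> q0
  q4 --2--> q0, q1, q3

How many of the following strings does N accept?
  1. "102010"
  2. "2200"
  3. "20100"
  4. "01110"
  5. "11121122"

5

"102010": accepted
"2200": accepted
"20100": accepted
"01110": accepted
"11121122": accepted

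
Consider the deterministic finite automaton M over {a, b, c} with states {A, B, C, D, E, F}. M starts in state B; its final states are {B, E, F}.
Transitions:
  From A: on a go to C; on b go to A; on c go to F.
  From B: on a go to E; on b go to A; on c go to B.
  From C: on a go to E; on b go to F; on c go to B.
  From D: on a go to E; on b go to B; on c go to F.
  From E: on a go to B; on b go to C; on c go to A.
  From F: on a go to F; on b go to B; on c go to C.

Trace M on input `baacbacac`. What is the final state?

A

B --b--> A
A --a--> C
C --a--> E
E --c--> A
A --b--> A
A --a--> C
C --c--> B
B --a--> E
E --c--> A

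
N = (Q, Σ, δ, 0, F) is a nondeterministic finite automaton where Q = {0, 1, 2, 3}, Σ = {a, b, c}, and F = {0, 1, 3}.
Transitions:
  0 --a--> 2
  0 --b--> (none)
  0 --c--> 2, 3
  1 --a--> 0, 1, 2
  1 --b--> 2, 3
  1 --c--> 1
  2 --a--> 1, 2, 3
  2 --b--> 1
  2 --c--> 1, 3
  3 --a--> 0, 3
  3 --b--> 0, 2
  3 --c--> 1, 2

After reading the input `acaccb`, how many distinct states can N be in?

4

Start: {0}
read a: {2}
read c: {1, 3}
read a: {0, 1, 2, 3}
read c: {1, 2, 3}
read c: {1, 2, 3}
read b: {0, 1, 2, 3}
Final reachable set {0, 1, 2, 3} has 4 states.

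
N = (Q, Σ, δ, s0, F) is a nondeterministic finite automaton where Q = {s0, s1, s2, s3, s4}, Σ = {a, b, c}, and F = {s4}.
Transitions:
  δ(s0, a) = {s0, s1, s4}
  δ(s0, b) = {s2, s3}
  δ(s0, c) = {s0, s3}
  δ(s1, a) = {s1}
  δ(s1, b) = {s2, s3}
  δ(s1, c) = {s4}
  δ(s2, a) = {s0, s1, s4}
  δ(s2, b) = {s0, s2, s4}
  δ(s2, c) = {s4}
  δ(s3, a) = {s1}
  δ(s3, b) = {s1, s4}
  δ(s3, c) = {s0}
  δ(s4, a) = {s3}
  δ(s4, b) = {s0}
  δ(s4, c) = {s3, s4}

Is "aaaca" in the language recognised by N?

accepted

Start: {s0}
read a: {s0, s1, s4}
read a: {s0, s1, s3, s4}
read a: {s0, s1, s3, s4}
read c: {s0, s3, s4}
read a: {s0, s1, s3, s4}
Reachable ∩ accepting = {s4} — nonempty.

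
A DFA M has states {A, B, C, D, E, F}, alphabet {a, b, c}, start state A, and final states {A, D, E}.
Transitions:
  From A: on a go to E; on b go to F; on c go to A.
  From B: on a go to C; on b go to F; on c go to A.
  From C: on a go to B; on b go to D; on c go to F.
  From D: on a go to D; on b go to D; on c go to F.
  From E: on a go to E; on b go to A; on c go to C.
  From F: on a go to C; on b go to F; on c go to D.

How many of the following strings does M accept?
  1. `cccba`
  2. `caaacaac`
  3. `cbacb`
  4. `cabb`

0

`cccba`: rejected
`caaacaac`: rejected
`cbacb`: rejected
`cabb`: rejected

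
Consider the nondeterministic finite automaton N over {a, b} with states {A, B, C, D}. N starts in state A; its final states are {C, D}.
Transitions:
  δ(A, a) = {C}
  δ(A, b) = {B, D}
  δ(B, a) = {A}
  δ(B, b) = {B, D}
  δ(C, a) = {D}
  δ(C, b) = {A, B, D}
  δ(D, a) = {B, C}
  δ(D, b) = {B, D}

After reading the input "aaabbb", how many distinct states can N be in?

2

Start: {A}
read a: {C}
read a: {D}
read a: {B, C}
read b: {A, B, D}
read b: {B, D}
read b: {B, D}
Final reachable set {B, D} has 2 states.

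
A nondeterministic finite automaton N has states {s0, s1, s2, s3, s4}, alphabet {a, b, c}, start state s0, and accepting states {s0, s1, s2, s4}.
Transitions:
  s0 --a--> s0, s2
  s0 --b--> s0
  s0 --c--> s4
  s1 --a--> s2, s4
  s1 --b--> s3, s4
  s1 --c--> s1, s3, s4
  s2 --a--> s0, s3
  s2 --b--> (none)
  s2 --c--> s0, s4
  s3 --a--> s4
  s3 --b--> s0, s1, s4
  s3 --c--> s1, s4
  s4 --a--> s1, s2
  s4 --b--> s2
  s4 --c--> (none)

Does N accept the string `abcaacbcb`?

Start: {s0}
read a: {s0, s2}
read b: {s0}
read c: {s4}
read a: {s1, s2}
read a: {s0, s2, s3, s4}
read c: {s0, s1, s4}
read b: {s0, s2, s3, s4}
read c: {s0, s1, s4}
read b: {s0, s2, s3, s4}
Reachable ∩ accepting = {s0, s2, s4} — nonempty.

accepted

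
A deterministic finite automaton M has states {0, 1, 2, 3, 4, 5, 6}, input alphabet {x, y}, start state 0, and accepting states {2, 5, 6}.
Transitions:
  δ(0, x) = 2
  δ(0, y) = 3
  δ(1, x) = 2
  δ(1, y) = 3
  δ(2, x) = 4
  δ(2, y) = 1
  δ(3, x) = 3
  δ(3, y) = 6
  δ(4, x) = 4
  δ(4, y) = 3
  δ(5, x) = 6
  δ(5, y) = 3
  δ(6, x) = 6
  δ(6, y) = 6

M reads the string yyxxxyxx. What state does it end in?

0 --y--> 3
3 --y--> 6
6 --x--> 6
6 --x--> 6
6 --x--> 6
6 --y--> 6
6 --x--> 6
6 --x--> 6

6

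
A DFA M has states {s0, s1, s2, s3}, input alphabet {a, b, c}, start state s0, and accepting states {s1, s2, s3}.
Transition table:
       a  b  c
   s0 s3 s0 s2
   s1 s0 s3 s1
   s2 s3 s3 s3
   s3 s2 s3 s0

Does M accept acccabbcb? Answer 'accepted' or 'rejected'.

rejected

s0 --a--> s3
s3 --c--> s0
s0 --c--> s2
s2 --c--> s3
s3 --a--> s2
s2 --b--> s3
s3 --b--> s3
s3 --c--> s0
s0 --b--> s0
End in state s0, which is not an accepting state.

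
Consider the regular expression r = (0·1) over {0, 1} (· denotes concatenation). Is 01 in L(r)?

Split as 0·1: 0 matches 0 and 1 matches 1.

yes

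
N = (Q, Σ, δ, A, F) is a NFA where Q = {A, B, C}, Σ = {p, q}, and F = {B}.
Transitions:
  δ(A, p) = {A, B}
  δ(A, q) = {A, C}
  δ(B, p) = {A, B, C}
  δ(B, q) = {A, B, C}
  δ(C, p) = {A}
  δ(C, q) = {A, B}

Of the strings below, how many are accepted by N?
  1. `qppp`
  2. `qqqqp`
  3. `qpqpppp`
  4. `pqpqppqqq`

`qppp`: accepted
`qqqqp`: accepted
`qpqpppp`: accepted
`pqpqppqqq`: accepted

4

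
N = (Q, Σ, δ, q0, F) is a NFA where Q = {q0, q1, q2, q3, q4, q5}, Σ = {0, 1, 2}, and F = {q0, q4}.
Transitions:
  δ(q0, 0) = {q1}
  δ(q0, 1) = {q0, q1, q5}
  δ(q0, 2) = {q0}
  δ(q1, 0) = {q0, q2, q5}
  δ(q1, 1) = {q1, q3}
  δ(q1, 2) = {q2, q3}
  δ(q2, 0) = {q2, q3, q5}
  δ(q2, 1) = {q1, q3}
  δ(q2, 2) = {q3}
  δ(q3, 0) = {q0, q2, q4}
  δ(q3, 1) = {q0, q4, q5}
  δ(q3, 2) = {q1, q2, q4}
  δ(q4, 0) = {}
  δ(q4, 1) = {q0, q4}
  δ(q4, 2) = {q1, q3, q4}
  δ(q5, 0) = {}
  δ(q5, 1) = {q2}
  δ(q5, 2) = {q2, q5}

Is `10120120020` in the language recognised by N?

accepted

Start: {q0}
read 1: {q0, q1, q5}
read 0: {q0, q1, q2, q5}
read 1: {q0, q1, q2, q3, q5}
read 2: {q0, q1, q2, q3, q4, q5}
read 0: {q0, q1, q2, q3, q4, q5}
read 1: {q0, q1, q2, q3, q4, q5}
read 2: {q0, q1, q2, q3, q4, q5}
read 0: {q0, q1, q2, q3, q4, q5}
read 0: {q0, q1, q2, q3, q4, q5}
read 2: {q0, q1, q2, q3, q4, q5}
read 0: {q0, q1, q2, q3, q4, q5}
Reachable ∩ accepting = {q0, q4} — nonempty.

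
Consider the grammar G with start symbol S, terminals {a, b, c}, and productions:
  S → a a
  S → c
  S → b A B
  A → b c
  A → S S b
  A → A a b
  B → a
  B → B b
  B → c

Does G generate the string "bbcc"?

S ⇒ bAB ⇒ bbcB ⇒ bbcc

yes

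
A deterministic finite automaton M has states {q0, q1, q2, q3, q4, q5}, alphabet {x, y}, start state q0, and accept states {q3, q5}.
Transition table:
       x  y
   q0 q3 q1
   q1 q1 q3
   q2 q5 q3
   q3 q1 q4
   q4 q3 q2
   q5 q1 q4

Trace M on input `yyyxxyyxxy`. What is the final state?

q3

q0 --y--> q1
q1 --y--> q3
q3 --y--> q4
q4 --x--> q3
q3 --x--> q1
q1 --y--> q3
q3 --y--> q4
q4 --x--> q3
q3 --x--> q1
q1 --y--> q3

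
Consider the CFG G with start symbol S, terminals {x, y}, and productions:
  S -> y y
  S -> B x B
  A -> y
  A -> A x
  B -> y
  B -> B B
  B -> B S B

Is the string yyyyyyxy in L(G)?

S ⇒ BxB ⇒ BBxB ⇒ yBxB ⇒ yBBxB ⇒ yBBBxB ⇒ yBBBBxB ⇒ yBBBBBxB ⇒ yyBBBBxB ⇒ yyyBBBxB ⇒ yyyyBBxB ⇒ yyyyyBxB ⇒ yyyyyyxB ⇒ yyyyyyxy

yes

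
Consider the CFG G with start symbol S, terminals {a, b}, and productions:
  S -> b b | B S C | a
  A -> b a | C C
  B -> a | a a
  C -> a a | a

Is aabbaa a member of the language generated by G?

S ⇒ BSC ⇒ aaSC ⇒ aabbC ⇒ aabbaa

yes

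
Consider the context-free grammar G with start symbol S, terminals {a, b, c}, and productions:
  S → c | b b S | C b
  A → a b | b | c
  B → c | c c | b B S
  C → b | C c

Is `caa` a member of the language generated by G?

no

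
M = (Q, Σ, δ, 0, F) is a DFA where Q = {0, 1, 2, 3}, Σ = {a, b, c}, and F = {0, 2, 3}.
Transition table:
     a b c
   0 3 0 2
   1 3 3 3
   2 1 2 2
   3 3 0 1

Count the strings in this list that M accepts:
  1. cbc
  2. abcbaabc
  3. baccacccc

cbc: accepted
abcbaabc: accepted
baccacccc: accepted

3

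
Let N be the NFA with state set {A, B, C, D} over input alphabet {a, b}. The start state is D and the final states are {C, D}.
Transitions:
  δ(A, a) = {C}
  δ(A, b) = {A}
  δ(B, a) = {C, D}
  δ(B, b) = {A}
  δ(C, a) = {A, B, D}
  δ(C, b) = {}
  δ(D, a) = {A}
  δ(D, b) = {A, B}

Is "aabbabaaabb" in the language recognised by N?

rejected

Start: {D}
read a: {A}
read a: {C}
read b: {}
The reachable set is empty and stays empty for the remaining 8 symbols.
Reachable ∩ accepting = {} — empty.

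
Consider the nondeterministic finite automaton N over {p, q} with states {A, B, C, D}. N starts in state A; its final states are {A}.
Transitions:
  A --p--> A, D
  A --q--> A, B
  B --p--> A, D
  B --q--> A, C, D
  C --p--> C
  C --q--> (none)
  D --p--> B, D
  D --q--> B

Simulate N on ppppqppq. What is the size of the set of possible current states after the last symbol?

Start: {A}
read p: {A, D}
read p: {A, B, D}
read p: {A, B, D}
read p: {A, B, D}
read q: {A, B, C, D}
read p: {A, B, C, D}
read p: {A, B, C, D}
read q: {A, B, C, D}
Final reachable set {A, B, C, D} has 4 states.

4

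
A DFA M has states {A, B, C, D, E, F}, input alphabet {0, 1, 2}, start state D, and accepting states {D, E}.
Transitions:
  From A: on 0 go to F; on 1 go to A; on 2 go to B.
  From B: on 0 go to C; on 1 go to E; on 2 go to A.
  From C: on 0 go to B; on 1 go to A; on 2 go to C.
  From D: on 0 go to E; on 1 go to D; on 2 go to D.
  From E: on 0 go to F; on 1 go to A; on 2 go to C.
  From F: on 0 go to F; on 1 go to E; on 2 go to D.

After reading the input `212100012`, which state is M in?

D --2--> D
D --1--> D
D --2--> D
D --1--> D
D --0--> E
E --0--> F
F --0--> F
F --1--> E
E --2--> C

C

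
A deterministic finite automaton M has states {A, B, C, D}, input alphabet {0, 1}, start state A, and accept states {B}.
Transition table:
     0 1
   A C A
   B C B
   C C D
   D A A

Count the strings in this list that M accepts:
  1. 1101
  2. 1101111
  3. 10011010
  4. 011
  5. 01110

1101: rejected
1101111: rejected
10011010: rejected
011: rejected
01110: rejected

0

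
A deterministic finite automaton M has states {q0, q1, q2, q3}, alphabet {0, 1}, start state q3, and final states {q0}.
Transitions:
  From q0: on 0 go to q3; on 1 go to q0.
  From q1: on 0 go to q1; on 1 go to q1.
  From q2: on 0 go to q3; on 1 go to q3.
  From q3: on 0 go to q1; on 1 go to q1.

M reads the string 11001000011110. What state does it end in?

q3 --1--> q1
q1 --1--> q1
q1 --0--> q1
q1 --0--> q1
q1 --1--> q1
q1 --0--> q1
q1 --0--> q1
q1 --0--> q1
q1 --0--> q1
q1 --1--> q1
q1 --1--> q1
q1 --1--> q1
q1 --1--> q1
q1 --0--> q1

q1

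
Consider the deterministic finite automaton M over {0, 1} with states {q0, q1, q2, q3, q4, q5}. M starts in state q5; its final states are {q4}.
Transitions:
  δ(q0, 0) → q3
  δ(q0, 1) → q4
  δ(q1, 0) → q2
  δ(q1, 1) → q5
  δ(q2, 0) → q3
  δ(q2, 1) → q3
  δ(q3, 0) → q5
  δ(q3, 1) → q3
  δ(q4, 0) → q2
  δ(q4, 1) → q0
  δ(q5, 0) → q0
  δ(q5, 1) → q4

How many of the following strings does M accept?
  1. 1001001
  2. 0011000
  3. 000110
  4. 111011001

1001001: accepted
0011000: rejected
000110: rejected
111011001: accepted

2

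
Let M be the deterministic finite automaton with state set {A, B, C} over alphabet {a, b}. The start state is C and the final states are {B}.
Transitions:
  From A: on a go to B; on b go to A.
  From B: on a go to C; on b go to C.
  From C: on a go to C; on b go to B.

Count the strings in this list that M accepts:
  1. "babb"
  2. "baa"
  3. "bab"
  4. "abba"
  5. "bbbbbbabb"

1

"babb": rejected
"baa": rejected
"bab": accepted
"abba": rejected
"bbbbbbabb": rejected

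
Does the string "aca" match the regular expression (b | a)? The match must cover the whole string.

no

Neither b nor a matches aca.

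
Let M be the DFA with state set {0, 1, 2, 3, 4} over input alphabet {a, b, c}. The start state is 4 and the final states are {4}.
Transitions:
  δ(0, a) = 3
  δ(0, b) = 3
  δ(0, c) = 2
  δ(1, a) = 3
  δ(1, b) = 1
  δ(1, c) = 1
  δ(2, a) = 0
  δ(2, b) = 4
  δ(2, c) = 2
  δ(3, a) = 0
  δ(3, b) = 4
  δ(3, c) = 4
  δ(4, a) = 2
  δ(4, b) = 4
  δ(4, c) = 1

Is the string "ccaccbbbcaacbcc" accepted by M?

4 --c--> 1
1 --c--> 1
1 --a--> 3
3 --c--> 4
4 --c--> 1
1 --b--> 1
1 --b--> 1
1 --b--> 1
1 --c--> 1
1 --a--> 3
3 --a--> 0
0 --c--> 2
2 --b--> 4
4 --c--> 1
1 --c--> 1
End in state 1, which is not an accepting state.

rejected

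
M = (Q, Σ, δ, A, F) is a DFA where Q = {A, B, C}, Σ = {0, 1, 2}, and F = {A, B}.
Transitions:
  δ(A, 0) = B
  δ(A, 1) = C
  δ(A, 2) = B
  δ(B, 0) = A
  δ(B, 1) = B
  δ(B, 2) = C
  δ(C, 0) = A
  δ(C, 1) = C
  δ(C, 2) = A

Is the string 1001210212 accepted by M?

rejected

A --1--> C
C --0--> A
A --0--> B
B --1--> B
B --2--> C
C --1--> C
C --0--> A
A --2--> B
B --1--> B
B --2--> C
End in state C, which is not an accepting state.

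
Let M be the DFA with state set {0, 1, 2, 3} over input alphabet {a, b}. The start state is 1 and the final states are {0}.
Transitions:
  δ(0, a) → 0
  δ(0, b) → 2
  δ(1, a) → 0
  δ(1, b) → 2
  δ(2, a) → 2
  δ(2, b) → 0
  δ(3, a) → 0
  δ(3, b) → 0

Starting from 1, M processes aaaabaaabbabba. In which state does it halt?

2

1 --a--> 0
0 --a--> 0
0 --a--> 0
0 --a--> 0
0 --b--> 2
2 --a--> 2
2 --a--> 2
2 --a--> 2
2 --b--> 0
0 --b--> 2
2 --a--> 2
2 --b--> 0
0 --b--> 2
2 --a--> 2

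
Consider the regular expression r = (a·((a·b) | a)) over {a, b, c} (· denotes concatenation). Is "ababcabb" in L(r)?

no

No split of ababcabb into u·v has a matching u and ((a·b)|a) matching v.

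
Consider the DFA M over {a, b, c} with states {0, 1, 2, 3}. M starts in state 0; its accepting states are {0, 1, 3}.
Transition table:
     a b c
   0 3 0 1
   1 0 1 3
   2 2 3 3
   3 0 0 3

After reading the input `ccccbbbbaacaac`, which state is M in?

0 --c--> 1
1 --c--> 3
3 --c--> 3
3 --c--> 3
3 --b--> 0
0 --b--> 0
0 --b--> 0
0 --b--> 0
0 --a--> 3
3 --a--> 0
0 --c--> 1
1 --a--> 0
0 --a--> 3
3 --c--> 3

3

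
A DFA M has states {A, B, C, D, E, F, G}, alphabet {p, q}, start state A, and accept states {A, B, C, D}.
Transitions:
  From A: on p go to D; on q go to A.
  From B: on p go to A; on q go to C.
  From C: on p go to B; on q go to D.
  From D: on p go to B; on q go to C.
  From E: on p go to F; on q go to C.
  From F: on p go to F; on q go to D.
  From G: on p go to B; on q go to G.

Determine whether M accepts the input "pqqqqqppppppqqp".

accepted

A --p--> D
D --q--> C
C --q--> D
D --q--> C
C --q--> D
D --q--> C
C --p--> B
B --p--> A
A --p--> D
D --p--> B
B --p--> A
A --p--> D
D --q--> C
C --q--> D
D --p--> B
End in state B, which is an accepting state.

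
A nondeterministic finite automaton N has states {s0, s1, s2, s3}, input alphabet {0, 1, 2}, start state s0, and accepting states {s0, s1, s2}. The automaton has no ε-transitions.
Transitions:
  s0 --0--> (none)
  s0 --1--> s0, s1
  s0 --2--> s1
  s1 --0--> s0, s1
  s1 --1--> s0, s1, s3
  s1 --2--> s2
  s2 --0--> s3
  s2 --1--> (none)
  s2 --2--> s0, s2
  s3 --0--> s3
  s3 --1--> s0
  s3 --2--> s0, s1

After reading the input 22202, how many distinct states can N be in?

2

Start: {s0}
read 2: {s1}
read 2: {s2}
read 2: {s0, s2}
read 0: {s3}
read 2: {s0, s1}
Final reachable set {s0, s1} has 2 states.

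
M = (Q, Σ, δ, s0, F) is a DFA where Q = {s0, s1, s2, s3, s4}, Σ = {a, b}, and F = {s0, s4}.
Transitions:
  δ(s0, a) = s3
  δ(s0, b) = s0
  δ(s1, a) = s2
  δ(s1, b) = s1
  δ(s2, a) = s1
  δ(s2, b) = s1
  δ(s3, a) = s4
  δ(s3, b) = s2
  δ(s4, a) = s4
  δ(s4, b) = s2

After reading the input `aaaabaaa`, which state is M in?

s0 --a--> s3
s3 --a--> s4
s4 --a--> s4
s4 --a--> s4
s4 --b--> s2
s2 --a--> s1
s1 --a--> s2
s2 --a--> s1

s1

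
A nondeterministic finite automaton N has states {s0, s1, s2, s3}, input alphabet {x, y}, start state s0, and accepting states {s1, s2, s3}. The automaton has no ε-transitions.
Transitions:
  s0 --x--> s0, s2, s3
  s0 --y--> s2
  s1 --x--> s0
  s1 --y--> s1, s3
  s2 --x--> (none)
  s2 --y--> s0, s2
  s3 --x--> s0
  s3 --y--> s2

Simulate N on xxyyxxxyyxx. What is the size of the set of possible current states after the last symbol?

Start: {s0}
read x: {s0, s2, s3}
read x: {s0, s2, s3}
read y: {s0, s2}
read y: {s0, s2}
read x: {s0, s2, s3}
read x: {s0, s2, s3}
read x: {s0, s2, s3}
read y: {s0, s2}
read y: {s0, s2}
read x: {s0, s2, s3}
read x: {s0, s2, s3}
Final reachable set {s0, s2, s3} has 3 states.

3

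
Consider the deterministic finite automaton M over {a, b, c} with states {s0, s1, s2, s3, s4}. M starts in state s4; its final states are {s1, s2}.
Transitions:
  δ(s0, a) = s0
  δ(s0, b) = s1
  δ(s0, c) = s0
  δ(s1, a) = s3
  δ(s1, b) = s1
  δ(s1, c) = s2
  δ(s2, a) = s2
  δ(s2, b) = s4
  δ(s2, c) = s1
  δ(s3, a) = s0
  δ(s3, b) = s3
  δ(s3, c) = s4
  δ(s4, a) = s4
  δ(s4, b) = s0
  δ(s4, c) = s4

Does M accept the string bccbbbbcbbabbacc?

rejected

s4 --b--> s0
s0 --c--> s0
s0 --c--> s0
s0 --b--> s1
s1 --b--> s1
s1 --b--> s1
s1 --b--> s1
s1 --c--> s2
s2 --b--> s4
s4 --b--> s0
s0 --a--> s0
s0 --b--> s1
s1 --b--> s1
s1 --a--> s3
s3 --c--> s4
s4 --c--> s4
End in state s4, which is not an accepting state.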